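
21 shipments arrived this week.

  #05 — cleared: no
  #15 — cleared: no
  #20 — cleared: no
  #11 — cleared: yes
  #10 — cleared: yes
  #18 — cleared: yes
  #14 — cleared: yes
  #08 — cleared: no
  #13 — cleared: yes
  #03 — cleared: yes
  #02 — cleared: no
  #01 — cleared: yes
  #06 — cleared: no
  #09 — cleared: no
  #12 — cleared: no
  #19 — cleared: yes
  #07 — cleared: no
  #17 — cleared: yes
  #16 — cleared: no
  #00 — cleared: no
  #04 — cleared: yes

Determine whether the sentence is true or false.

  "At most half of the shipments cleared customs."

Truth condition: |A ∩ B| ≤ |A ∖ B|.
|A| = 21, |A ∩ B| = 10, |A ∖ B| = 11.
10 < 11, so the statement is true.

True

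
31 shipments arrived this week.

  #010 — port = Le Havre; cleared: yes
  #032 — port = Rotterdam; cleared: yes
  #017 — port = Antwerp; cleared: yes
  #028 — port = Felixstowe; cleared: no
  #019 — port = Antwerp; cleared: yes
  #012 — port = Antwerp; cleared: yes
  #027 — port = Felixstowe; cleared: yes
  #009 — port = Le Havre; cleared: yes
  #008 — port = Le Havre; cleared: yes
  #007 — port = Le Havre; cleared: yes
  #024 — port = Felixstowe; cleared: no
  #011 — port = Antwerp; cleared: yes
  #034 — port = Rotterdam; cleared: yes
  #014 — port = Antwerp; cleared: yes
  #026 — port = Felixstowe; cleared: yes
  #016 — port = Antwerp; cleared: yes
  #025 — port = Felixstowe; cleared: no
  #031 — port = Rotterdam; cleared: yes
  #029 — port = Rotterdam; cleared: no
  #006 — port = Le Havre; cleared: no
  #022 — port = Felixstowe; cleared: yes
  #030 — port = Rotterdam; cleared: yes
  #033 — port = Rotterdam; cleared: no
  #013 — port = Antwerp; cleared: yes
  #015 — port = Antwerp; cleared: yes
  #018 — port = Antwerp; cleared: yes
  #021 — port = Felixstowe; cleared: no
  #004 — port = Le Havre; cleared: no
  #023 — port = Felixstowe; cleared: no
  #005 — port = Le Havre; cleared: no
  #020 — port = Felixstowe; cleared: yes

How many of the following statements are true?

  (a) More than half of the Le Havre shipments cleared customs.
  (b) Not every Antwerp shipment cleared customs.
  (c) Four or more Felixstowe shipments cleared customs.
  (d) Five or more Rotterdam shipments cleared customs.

2

(a) Le Havre: |A| = 7, |A ∩ B| = 4; needs |A ∩ B| > |A ∖ B| — true.
(b) Antwerp: |A| = 9, |A ∩ B| = 9; needs A ⊄ B (|A ∖ B| ≥ 1) — false.
(c) Felixstowe: |A| = 9, |A ∩ B| = 4; needs |A ∩ B| ≥ 4 — true.
(d) Rotterdam: |A| = 6, |A ∩ B| = 4; needs |A ∩ B| ≥ 5 — false.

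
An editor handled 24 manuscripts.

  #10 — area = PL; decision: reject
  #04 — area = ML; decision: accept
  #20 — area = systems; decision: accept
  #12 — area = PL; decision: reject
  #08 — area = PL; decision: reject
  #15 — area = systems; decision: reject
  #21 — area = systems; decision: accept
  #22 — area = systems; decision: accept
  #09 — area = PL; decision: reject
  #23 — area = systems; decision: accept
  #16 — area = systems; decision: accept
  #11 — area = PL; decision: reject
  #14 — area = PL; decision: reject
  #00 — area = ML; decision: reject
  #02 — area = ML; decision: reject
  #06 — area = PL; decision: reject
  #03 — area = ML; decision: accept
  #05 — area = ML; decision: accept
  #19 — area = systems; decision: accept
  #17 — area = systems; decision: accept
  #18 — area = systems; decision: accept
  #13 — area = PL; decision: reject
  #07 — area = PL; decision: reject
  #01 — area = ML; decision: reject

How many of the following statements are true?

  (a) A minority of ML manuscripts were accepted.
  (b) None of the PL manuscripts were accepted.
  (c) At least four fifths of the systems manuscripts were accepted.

(a) ML: |A| = 6, |A ∩ B| = 3; needs |A ∩ B| < |A ∖ B| — false.
(b) PL: |A| = 9, |A ∩ B| = 0; needs A ∩ B = ∅ (|A ∩ B| = 0) — true.
(c) systems: |A| = 9, |A ∩ B| = 8; needs |A ∩ B| / |A| ≥ 4/5 — true.

2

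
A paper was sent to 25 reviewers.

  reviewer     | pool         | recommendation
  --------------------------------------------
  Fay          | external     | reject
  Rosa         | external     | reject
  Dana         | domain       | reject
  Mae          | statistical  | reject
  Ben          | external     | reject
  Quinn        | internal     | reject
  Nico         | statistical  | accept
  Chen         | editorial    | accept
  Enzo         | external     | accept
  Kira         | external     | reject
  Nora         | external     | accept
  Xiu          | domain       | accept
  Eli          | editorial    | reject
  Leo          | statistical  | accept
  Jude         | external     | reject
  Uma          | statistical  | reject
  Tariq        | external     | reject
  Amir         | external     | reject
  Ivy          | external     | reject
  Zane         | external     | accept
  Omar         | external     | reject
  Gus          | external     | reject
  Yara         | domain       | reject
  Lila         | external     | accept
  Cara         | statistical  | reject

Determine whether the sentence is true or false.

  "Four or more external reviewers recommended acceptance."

'Four or more external reviewers recommended acceptance' holds iff |A ∩ B| ≥ 4.
A (the restrictor) = {Fay, Rosa, Ben, Enzo, Kira, Nora, Jude, Tariq, Amir, Ivy, Zane, Omar, Gus, Lila}, |A| = 14.
A ∩ B = {Enzo, Nora, Zane, Lila}, so |A ∩ B| = 4.
|A ∩ B| = 4, so the statement is true.

True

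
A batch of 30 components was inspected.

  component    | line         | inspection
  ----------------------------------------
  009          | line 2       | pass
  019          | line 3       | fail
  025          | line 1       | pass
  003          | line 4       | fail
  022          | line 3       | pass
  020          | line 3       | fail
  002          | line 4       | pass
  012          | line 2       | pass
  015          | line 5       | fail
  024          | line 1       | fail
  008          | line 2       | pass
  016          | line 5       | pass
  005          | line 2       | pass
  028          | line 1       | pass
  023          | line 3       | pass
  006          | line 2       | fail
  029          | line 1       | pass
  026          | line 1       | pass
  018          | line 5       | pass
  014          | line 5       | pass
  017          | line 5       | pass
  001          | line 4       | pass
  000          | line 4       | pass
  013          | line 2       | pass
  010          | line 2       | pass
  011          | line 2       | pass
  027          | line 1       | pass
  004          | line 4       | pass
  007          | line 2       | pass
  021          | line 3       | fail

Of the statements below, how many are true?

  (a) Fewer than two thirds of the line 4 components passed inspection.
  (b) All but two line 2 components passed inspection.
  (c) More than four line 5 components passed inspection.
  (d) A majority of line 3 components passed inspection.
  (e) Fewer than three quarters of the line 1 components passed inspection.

(a) line 4: |A| = 5, |A ∩ B| = 4; needs |A ∩ B| / |A| < 2/3 — false.
(b) line 2: |A| = 9, |A ∩ B| = 8; needs |A ∖ B| = 2 — false.
(c) line 5: |A| = 5, |A ∩ B| = 4; needs |A ∩ B| > 4 — false.
(d) line 3: |A| = 5, |A ∩ B| = 2; needs |A ∩ B| > |A ∖ B| — false.
(e) line 1: |A| = 6, |A ∩ B| = 5; needs |A ∩ B| / |A| < 3/4 — false.

0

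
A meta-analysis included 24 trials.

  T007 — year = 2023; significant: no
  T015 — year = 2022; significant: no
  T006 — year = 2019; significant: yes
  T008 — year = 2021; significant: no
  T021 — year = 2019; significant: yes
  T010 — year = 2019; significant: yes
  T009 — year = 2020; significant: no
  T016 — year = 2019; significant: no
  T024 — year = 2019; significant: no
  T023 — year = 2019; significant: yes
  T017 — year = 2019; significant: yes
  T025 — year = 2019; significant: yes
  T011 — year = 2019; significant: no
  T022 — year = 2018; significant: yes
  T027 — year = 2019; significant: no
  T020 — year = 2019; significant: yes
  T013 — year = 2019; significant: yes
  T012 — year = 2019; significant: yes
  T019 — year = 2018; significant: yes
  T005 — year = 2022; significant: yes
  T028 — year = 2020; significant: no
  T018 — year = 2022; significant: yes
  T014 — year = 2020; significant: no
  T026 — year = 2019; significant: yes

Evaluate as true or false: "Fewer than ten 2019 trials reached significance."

False

Truth condition: |A ∩ B| < 10.
A (the restrictor) = {T006, T021, T010, T016, T024, T023, T017, T025, T011, T027, T020, T013, T012, T026}, |A| = 14.
A ∩ B = {T006, T021, T010, T023, T017, T025, T020, T013, T012, T026}, so |A ∩ B| = 10.
|A ∩ B| = 10, so the statement is false.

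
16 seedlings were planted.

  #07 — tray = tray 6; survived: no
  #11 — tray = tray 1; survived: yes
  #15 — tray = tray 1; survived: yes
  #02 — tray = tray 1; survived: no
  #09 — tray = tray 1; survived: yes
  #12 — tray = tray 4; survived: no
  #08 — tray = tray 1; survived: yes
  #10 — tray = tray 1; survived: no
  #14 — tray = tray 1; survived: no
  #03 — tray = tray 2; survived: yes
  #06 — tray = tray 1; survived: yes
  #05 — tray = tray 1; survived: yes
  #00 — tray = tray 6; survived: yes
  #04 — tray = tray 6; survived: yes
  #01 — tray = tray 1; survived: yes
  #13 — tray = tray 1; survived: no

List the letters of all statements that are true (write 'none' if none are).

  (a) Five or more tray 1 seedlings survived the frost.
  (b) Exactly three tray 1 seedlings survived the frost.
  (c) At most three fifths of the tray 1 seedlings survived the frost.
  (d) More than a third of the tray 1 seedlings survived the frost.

(a), (d)

|A| = 11, |A ∩ B| = 7, |A ∖ B| = 4.
(a) |A ∩ B| ≥ 5: holds.
(b) |A ∩ B| = 3: fails.
(c) |A ∩ B| / |A| ≤ 3/5: fails.
(d) |A ∩ B| / |A| > 1/3: holds.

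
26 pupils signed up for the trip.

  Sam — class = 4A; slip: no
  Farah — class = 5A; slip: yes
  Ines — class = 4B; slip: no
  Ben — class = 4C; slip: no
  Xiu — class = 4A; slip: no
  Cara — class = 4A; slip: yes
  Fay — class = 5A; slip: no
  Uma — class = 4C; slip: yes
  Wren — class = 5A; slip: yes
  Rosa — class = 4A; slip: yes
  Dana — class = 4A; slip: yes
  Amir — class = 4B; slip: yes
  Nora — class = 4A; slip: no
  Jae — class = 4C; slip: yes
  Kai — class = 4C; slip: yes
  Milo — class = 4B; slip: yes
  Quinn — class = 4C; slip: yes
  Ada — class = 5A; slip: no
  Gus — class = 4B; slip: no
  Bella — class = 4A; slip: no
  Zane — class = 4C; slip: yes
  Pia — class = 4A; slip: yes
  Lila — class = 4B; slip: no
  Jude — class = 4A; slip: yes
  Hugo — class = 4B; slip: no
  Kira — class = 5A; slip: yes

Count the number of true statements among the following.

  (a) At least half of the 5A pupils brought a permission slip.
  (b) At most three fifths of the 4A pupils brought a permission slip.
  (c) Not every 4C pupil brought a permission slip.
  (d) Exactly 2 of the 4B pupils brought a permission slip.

(a) 5A: |A| = 5, |A ∩ B| = 3; needs |A ∩ B| ≥ |A ∖ B| — true.
(b) 4A: |A| = 9, |A ∩ B| = 5; needs |A ∩ B| / |A| ≤ 3/5 — true.
(c) 4C: |A| = 6, |A ∩ B| = 5; needs A ⊄ B (|A ∖ B| ≥ 1) — true.
(d) 4B: |A| = 6, |A ∩ B| = 2; needs |A ∩ B| = 2 — true.

4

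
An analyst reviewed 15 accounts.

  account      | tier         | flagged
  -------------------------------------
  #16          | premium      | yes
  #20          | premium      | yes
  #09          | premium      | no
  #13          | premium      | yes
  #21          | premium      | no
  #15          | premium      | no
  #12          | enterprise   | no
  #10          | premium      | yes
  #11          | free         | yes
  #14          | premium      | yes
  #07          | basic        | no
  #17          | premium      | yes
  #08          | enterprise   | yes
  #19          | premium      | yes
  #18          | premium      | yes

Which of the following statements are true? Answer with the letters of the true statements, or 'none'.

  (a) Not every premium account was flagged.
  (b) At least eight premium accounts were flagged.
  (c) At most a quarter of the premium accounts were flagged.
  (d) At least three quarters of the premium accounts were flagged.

(a), (b)

|A| = 11, |A ∩ B| = 8, |A ∖ B| = 3.
(a) A ⊄ B (|A ∖ B| ≥ 1): holds.
(b) |A ∩ B| ≥ 8: holds.
(c) |A ∩ B| / |A| ≤ 1/4: fails.
(d) |A ∩ B| / |A| ≥ 3/4: fails.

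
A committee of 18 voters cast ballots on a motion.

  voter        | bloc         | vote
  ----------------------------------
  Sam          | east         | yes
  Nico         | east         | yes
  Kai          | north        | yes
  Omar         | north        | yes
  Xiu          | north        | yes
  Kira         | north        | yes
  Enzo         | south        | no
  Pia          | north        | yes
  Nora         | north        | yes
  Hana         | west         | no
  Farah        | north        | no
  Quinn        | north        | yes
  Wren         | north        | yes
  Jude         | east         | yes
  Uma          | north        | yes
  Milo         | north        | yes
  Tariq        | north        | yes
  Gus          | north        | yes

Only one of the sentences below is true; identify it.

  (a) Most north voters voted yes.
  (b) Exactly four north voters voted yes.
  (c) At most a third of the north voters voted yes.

(a)

|A| = 13, |A ∩ B| = 12, |A ∖ B| = 1.
(a) requires |A ∩ B| > |A ∖ B|: true.
(b) requires |A ∩ B| = 4: false.
(c) requires |A ∩ B| / |A| ≤ 1/3: false.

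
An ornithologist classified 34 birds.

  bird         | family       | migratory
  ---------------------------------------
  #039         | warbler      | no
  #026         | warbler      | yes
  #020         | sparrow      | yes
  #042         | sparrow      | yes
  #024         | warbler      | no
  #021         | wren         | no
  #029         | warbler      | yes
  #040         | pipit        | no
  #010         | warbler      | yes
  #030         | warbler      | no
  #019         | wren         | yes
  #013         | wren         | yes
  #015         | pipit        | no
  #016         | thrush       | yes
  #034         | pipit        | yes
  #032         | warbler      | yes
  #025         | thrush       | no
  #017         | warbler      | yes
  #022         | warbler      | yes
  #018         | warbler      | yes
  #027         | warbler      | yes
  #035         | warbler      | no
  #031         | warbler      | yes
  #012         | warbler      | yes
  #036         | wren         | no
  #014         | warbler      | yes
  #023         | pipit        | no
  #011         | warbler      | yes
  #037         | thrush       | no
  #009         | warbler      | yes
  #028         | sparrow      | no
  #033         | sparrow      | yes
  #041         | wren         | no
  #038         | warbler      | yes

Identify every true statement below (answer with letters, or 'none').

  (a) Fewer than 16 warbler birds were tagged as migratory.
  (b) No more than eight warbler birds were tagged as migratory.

(a)

|A| = 18, |A ∩ B| = 14, |A ∖ B| = 4.
(a) |A ∩ B| < 16: holds.
(b) |A ∩ B| ≤ 8: fails.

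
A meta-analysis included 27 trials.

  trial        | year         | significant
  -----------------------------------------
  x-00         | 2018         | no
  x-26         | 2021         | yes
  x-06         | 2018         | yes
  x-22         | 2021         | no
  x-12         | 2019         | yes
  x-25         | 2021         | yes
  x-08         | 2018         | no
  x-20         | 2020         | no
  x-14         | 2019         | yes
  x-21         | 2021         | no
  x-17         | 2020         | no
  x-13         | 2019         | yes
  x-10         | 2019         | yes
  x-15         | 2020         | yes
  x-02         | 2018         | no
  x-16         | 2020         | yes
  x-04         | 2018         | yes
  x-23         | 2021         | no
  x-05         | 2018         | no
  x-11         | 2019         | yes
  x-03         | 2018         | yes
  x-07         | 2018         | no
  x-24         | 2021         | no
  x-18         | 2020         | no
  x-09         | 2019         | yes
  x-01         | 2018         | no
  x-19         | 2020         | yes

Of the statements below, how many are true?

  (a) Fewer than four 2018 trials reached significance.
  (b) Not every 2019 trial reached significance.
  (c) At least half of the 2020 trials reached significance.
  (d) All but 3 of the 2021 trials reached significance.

2

(a) 2018: |A| = 9, |A ∩ B| = 3; needs |A ∩ B| < 4 — true.
(b) 2019: |A| = 6, |A ∩ B| = 6; needs A ⊄ B (|A ∖ B| ≥ 1) — false.
(c) 2020: |A| = 6, |A ∩ B| = 3; needs |A ∩ B| ≥ |A ∖ B| — true.
(d) 2021: |A| = 6, |A ∩ B| = 2; needs |A ∖ B| = 3 — false.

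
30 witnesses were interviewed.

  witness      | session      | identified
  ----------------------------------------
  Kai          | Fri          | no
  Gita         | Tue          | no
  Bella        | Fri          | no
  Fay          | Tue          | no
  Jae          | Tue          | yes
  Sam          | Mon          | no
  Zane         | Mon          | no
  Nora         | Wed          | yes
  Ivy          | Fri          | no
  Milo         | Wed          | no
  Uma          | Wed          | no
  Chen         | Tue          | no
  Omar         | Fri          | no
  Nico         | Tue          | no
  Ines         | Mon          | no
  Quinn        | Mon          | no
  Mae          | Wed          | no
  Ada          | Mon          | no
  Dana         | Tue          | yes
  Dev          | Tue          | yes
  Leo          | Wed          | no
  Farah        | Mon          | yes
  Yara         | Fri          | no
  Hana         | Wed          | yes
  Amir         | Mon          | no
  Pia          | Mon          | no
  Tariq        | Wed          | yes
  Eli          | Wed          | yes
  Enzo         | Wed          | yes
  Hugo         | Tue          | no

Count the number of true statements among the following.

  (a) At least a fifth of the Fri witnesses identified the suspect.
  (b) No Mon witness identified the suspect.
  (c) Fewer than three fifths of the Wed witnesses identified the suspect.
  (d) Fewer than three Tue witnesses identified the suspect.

1

(a) Fri: |A| = 5, |A ∩ B| = 0; needs |A ∩ B| / |A| ≥ 1/5 — false.
(b) Mon: |A| = 8, |A ∩ B| = 1; needs A ∩ B = ∅ (|A ∩ B| = 0) — false.
(c) Wed: |A| = 9, |A ∩ B| = 5; needs |A ∩ B| / |A| < 3/5 — true.
(d) Tue: |A| = 8, |A ∩ B| = 3; needs |A ∩ B| < 3 — false.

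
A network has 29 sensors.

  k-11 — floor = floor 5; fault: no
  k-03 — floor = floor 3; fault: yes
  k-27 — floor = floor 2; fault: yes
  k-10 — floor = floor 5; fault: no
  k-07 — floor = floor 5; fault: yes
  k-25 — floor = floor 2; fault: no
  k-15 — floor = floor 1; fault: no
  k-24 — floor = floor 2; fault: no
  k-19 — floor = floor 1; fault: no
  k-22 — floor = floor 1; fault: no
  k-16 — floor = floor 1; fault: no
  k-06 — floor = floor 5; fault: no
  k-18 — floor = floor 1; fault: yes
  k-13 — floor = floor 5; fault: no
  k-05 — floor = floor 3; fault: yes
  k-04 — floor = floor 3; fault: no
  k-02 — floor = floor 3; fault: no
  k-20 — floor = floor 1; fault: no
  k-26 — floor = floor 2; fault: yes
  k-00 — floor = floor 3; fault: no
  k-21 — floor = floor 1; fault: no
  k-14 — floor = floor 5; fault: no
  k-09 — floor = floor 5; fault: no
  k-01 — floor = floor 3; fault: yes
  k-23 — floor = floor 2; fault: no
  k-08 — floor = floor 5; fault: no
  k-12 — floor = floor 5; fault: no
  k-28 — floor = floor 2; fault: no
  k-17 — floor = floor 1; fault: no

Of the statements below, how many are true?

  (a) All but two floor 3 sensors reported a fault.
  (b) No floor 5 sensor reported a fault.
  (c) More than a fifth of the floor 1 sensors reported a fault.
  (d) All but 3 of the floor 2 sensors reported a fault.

0

(a) floor 3: |A| = 6, |A ∩ B| = 3; needs |A ∖ B| = 2 — false.
(b) floor 5: |A| = 9, |A ∩ B| = 1; needs A ∩ B = ∅ (|A ∩ B| = 0) — false.
(c) floor 1: |A| = 8, |A ∩ B| = 1; needs |A ∩ B| / |A| > 1/5 — false.
(d) floor 2: |A| = 6, |A ∩ B| = 2; needs |A ∖ B| = 3 — false.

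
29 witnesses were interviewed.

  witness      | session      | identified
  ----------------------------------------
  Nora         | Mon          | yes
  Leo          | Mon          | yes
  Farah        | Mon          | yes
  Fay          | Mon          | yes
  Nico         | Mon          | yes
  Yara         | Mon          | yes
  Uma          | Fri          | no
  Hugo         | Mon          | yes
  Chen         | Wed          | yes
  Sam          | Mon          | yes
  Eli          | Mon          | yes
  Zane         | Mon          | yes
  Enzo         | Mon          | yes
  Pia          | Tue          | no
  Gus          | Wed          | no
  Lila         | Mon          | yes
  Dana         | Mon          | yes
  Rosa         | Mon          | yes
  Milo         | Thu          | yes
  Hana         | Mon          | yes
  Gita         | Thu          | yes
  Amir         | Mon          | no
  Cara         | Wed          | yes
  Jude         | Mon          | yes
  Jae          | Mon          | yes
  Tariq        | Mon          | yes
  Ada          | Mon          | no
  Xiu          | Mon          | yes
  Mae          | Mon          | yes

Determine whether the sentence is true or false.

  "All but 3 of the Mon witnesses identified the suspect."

False

The determiner here denotes the relation: |A ∖ B| = 3.
|A| = 22, |A ∩ B| = 20, |A ∖ B| = 2.
|A ∖ B| = 2, so the statement is false.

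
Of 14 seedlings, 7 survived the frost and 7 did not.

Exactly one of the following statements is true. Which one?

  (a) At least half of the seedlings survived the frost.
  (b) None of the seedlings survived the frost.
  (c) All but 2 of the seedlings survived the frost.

|A| = 14, |A ∩ B| = 7, |A ∖ B| = 7.
(a) requires |A ∩ B| ≥ |A ∖ B|: true.
(b) requires A ∩ B = ∅ (|A ∩ B| = 0): false.
(c) requires |A ∖ B| = 2: false.

(a)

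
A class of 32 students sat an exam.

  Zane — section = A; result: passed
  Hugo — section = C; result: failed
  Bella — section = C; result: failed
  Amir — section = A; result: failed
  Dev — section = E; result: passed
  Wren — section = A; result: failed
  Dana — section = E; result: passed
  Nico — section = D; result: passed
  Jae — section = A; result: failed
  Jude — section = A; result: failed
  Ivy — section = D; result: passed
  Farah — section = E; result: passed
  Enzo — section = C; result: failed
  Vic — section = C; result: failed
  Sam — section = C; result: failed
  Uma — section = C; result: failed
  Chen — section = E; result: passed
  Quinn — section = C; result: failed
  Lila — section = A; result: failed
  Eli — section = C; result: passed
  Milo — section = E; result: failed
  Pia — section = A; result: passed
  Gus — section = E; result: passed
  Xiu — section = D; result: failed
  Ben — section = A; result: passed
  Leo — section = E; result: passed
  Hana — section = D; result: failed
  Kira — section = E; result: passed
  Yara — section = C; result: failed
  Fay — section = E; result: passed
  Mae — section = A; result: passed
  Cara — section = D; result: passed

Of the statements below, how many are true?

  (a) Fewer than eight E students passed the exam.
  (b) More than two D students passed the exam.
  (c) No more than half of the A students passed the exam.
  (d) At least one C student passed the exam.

3

(a) E: |A| = 9, |A ∩ B| = 8; needs |A ∩ B| < 8 — false.
(b) D: |A| = 5, |A ∩ B| = 3; needs |A ∩ B| > 2 — true.
(c) A: |A| = 9, |A ∩ B| = 4; needs |A ∩ B| ≤ |A ∖ B| — true.
(d) C: |A| = 9, |A ∩ B| = 1; needs A ∩ B ≠ ∅ (|A ∩ B| ≥ 1) — true.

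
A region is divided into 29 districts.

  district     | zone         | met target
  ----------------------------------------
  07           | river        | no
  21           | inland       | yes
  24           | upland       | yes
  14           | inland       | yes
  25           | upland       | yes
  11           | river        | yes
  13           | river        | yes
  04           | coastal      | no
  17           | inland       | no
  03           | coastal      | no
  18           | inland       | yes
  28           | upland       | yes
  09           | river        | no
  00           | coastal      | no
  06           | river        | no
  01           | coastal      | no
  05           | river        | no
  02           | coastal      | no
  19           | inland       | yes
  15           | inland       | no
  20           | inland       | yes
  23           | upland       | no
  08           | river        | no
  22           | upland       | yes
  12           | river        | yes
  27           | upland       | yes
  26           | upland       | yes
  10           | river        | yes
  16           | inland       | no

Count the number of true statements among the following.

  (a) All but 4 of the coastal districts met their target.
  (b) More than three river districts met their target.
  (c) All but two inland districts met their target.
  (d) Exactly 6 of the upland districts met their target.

(a) coastal: |A| = 5, |A ∩ B| = 0; needs |A ∖ B| = 4 — false.
(b) river: |A| = 9, |A ∩ B| = 4; needs |A ∩ B| > 3 — true.
(c) inland: |A| = 8, |A ∩ B| = 5; needs |A ∖ B| = 2 — false.
(d) upland: |A| = 7, |A ∩ B| = 6; needs |A ∩ B| = 6 — true.

2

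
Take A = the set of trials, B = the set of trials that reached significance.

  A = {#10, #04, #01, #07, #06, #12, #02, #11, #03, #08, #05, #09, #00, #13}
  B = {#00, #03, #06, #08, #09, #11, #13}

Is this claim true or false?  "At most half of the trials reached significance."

True

Truth condition: |A ∩ B| ≤ |A ∖ B|.
A (the restrictor) = {#10, #04, #01, #07, #06, #12, #02, #11, #03, #08, #05, #09, #00, #13}, |A| = 14.
A ∩ B = {#06, #11, #03, #08, #09, #00, #13}, so |A ∩ B| = 7.
A ∖ B = {#10, #04, #01, #07, #12, #02, #05}, so |A ∖ B| = 7.
7 = 7, so the statement is true.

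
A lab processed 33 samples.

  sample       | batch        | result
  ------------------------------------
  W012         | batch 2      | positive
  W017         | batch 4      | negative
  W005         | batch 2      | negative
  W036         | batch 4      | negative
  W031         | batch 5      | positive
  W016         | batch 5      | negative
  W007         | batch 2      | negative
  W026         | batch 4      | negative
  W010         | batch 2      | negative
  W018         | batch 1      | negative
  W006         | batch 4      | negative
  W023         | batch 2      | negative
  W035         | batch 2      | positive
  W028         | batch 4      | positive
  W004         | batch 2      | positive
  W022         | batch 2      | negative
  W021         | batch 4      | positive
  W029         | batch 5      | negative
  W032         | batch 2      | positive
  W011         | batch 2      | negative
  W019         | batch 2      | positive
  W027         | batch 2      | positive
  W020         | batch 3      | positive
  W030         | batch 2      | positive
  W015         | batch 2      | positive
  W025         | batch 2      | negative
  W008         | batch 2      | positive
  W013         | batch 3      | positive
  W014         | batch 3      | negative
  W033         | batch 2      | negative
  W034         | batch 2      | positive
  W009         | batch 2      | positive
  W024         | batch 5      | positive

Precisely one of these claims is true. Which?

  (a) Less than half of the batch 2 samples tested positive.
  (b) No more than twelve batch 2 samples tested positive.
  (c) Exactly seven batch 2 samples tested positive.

(b)

|A| = 19, |A ∩ B| = 11, |A ∖ B| = 8.
(a) requires |A ∩ B| < |A ∖ B|: false.
(b) requires |A ∩ B| ≤ 12: true.
(c) requires |A ∩ B| = 7: false.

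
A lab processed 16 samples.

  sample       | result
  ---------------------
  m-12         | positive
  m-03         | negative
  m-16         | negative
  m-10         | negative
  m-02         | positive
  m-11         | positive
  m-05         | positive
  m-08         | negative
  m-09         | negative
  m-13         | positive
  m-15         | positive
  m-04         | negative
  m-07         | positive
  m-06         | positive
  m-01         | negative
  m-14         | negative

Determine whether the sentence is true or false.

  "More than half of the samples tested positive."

False

The determiner here denotes the relation: |A ∩ B| > |A ∖ B|.
|A| = 16, |A ∩ B| = 8, |A ∖ B| = 8.
8 = 8, so the statement is false.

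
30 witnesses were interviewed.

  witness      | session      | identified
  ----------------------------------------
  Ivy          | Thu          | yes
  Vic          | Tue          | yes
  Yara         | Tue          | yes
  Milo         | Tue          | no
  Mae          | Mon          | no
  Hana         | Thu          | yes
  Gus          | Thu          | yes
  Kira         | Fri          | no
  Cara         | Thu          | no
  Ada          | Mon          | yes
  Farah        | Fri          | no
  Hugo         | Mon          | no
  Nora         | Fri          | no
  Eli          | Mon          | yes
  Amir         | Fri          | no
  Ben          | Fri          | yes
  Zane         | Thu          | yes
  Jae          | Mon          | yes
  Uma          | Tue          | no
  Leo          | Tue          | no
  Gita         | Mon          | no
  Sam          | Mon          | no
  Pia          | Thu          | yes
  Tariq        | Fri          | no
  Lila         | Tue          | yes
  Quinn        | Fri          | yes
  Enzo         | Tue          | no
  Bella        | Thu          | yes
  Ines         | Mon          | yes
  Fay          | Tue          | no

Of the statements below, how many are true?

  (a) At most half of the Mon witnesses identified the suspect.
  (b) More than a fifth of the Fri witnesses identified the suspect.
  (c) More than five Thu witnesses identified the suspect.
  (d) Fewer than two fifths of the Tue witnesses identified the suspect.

4

(a) Mon: |A| = 8, |A ∩ B| = 4; needs |A ∩ B| ≤ |A ∖ B| — true.
(b) Fri: |A| = 7, |A ∩ B| = 2; needs |A ∩ B| / |A| > 1/5 — true.
(c) Thu: |A| = 7, |A ∩ B| = 6; needs |A ∩ B| > 5 — true.
(d) Tue: |A| = 8, |A ∩ B| = 3; needs |A ∩ B| / |A| < 2/5 — true.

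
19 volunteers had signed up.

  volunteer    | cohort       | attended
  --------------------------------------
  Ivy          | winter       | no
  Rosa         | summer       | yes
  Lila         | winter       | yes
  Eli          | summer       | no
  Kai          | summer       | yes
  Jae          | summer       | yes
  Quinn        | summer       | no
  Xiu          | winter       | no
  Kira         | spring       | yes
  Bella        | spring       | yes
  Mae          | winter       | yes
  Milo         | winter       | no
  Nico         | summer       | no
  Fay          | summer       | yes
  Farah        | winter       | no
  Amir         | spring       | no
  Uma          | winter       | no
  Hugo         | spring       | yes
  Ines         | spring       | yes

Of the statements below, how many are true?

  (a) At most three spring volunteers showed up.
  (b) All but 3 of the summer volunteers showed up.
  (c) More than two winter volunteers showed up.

(a) spring: |A| = 5, |A ∩ B| = 4; needs |A ∩ B| ≤ 3 — false.
(b) summer: |A| = 7, |A ∩ B| = 4; needs |A ∖ B| = 3 — true.
(c) winter: |A| = 7, |A ∩ B| = 2; needs |A ∩ B| > 2 — false.

1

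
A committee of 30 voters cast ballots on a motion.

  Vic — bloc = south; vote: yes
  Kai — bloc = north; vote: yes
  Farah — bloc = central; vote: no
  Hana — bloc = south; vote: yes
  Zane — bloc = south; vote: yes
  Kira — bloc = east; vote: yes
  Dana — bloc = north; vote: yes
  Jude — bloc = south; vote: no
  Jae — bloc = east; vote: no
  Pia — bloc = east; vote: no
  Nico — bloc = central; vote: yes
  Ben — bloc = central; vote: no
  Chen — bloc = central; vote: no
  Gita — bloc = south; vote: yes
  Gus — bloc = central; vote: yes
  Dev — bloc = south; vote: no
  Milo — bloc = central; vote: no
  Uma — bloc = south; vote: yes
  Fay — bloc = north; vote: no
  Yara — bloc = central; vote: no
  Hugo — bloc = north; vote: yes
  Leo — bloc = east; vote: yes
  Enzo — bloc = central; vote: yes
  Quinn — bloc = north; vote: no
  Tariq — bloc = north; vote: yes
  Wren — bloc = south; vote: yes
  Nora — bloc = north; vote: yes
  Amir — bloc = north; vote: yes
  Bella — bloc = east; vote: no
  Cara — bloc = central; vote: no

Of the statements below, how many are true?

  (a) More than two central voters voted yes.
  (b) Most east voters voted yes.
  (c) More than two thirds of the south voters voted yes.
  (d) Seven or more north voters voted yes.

2

(a) central: |A| = 9, |A ∩ B| = 3; needs |A ∩ B| > 2 — true.
(b) east: |A| = 5, |A ∩ B| = 2; needs |A ∩ B| > |A ∖ B| — false.
(c) south: |A| = 8, |A ∩ B| = 6; needs |A ∩ B| / |A| > 2/3 — true.
(d) north: |A| = 8, |A ∩ B| = 6; needs |A ∩ B| ≥ 7 — false.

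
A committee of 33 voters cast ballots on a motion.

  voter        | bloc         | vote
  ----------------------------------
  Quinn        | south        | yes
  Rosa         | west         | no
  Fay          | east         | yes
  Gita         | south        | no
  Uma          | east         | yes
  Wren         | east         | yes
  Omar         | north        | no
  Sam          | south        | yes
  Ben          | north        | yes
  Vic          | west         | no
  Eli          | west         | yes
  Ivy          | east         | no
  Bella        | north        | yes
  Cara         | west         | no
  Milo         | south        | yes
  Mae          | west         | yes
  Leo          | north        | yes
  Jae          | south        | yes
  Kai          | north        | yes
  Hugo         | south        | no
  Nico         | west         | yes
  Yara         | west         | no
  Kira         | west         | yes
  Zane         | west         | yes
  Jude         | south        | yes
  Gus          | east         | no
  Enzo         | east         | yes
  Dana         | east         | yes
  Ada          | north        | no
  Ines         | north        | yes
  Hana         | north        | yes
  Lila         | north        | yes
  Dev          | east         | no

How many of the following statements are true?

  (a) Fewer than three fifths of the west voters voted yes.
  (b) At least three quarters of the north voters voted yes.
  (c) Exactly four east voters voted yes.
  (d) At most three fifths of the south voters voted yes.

2

(a) west: |A| = 9, |A ∩ B| = 5; needs |A ∩ B| / |A| < 3/5 — true.
(b) north: |A| = 9, |A ∩ B| = 7; needs |A ∩ B| / |A| ≥ 3/4 — true.
(c) east: |A| = 8, |A ∩ B| = 5; needs |A ∩ B| = 4 — false.
(d) south: |A| = 7, |A ∩ B| = 5; needs |A ∩ B| / |A| ≤ 3/5 — false.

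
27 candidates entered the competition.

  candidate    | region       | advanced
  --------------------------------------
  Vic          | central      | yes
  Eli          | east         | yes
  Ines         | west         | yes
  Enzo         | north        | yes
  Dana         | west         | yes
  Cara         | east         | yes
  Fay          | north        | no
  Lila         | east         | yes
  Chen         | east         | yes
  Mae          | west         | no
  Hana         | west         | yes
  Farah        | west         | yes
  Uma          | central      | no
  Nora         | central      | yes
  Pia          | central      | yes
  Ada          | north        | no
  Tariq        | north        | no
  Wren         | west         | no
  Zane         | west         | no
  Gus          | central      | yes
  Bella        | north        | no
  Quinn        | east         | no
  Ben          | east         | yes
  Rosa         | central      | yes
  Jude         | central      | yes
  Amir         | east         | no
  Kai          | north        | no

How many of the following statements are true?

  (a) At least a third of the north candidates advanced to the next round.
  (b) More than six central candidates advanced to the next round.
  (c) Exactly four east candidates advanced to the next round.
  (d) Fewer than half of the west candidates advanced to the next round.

0

(a) north: |A| = 6, |A ∩ B| = 1; needs |A ∩ B| / |A| ≥ 1/3 — false.
(b) central: |A| = 7, |A ∩ B| = 6; needs |A ∩ B| > 6 — false.
(c) east: |A| = 7, |A ∩ B| = 5; needs |A ∩ B| = 4 — false.
(d) west: |A| = 7, |A ∩ B| = 4; needs |A ∩ B| < |A ∖ B| — false.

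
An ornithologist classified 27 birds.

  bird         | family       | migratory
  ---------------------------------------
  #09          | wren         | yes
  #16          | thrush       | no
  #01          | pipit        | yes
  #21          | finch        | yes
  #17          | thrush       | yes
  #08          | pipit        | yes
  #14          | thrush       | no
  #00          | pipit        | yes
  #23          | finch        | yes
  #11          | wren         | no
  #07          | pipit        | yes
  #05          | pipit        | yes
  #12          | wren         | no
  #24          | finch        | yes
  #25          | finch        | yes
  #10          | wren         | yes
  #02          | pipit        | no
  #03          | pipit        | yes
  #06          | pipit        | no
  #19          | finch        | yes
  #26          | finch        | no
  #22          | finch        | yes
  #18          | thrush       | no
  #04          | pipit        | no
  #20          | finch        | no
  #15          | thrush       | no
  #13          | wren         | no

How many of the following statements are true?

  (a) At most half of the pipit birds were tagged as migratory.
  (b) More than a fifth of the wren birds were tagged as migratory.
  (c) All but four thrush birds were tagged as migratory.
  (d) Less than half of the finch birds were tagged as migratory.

(a) pipit: |A| = 9, |A ∩ B| = 6; needs |A ∩ B| ≤ |A ∖ B| — false.
(b) wren: |A| = 5, |A ∩ B| = 2; needs |A ∩ B| / |A| > 1/5 — true.
(c) thrush: |A| = 5, |A ∩ B| = 1; needs |A ∖ B| = 4 — true.
(d) finch: |A| = 8, |A ∩ B| = 6; needs |A ∩ B| < |A ∖ B| — false.

2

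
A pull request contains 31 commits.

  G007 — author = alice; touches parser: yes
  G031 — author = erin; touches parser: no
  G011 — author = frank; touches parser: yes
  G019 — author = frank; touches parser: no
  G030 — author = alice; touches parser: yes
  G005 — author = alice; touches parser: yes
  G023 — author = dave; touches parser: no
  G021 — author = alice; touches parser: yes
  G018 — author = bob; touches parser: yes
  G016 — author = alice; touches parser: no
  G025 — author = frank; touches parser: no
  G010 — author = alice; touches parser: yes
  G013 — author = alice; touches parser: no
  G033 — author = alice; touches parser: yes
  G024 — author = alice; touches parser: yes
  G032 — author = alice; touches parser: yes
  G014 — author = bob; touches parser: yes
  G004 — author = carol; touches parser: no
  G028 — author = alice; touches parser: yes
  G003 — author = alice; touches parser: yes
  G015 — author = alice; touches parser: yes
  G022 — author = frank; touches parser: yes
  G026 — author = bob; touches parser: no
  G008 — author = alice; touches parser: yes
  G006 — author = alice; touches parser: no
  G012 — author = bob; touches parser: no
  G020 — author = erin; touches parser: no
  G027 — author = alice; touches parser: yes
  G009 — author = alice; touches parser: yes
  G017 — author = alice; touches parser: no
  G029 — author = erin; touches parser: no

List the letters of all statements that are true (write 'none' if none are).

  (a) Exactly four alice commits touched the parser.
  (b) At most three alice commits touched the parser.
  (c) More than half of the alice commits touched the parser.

|A| = 18, |A ∩ B| = 14, |A ∖ B| = 4.
(a) |A ∩ B| = 4: fails.
(b) |A ∩ B| ≤ 3: fails.
(c) |A ∩ B| > |A ∖ B|: holds.

(c)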